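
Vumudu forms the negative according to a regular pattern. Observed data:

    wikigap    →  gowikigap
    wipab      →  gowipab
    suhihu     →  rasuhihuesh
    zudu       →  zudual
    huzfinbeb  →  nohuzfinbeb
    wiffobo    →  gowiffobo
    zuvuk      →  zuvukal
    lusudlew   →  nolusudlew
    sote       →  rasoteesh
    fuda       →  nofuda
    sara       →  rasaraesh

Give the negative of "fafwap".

suhihu and zudu both end in -u yet inflect differently (rasuhihuesh, zudual), so the final letter is not what conditions the rule; the first letter is.
"fafwap" begins with f-. The one such stem in the data (fuda → nofuda) adds the prefix no-, so the same rule applies.
So fafwap → nofafwap.

nofafwap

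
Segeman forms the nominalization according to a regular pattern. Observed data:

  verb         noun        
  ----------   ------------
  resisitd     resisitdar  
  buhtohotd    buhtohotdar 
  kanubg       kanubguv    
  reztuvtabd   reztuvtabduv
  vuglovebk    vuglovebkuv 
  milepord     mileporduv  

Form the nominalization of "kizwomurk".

kizwomurkuv

resisitd and reztuvtabd both end in -d yet inflect differently (resisitdar, reztuvtabduv), so the final letter is not what conditions the rule; the second-to-last letter is.
"kizwomurk" has second-to-last letter 'r'. The one such stem in the data (milepord → mileporduv) adds -uv, so the same rule applies.
The other pattern: stems whose second-to-last letter is 't' add -ar.
So kizwomurk → kizwomurkuv.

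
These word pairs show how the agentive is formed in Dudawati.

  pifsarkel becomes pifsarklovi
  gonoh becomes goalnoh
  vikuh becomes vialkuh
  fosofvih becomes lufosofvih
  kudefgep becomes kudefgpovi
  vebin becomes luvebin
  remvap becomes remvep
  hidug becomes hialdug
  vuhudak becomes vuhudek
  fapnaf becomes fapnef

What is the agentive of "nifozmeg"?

fosofvih and gonoh both end in -h yet inflect differently (lufosofvih, goalnoh), so the final letter is not what conditions the rule; the last vowel is.
"nifozmeg" has last vowel 'e'. The stems whose last vowel is 'e' (kudefgep → kudefgpovi, pifsarkel → pifsarklovi) delete the last vowel and add -ovi.
The other patterns: stems whose last vowel is 'i' add the prefix lu-; stems whose last vowel is 'o' or 'u' insert -al- after the first vowel; stems whose last vowel is 'a' change the last vowel to 'e'.
So nifozmeg → nifozmgovi.

nifozmgovi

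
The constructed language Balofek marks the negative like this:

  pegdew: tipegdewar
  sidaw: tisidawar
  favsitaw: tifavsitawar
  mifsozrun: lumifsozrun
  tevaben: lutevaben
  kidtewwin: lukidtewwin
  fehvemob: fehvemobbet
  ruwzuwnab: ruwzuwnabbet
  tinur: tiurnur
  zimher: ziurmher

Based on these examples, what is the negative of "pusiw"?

pegdew and tevaben both have last vowel 'e' yet inflect differently (tipegdewar, lutevaben), so the last vowel is not what conditions the rule; the final letter is.
"pusiw" ends in -w. The stems ending in -w (pegdew → tipegdewar, sidaw → tisidawar, favsitaw → tifavsitawar) add ti- … -ar around the stem.
The other patterns: stems ending in -n add the prefix lu-; stems ending in -b double the final consonant and add -et; stems ending in -r insert -ur- after the first vowel.
So pusiw → tipusiwar.

tipusiwar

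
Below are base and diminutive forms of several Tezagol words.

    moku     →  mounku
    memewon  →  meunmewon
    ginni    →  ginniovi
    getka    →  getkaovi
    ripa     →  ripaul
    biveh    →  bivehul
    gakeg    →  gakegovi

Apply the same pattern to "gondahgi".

gondahgiovi

getka and ripa both end in -a yet inflect differently (getkaovi, ripaul), so the final letter is not what conditions the rule; the first letter is.
"gondahgi" begins with g-. The stems beginning with g- (ginni → ginniovi, getka → getkaovi, gakeg → gakegovi) add -ovi.
The other patterns: stems beginning with m- insert -un- after the first vowel; stems beginning with b- or r- add -ul.
So gondahgi → gondahgiovi.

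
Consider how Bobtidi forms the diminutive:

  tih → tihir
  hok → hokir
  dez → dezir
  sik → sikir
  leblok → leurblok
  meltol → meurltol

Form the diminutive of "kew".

kewir

"kew" has 1 vowel. The stems with 1 vowel (tih → tihir, hok → hokir, dez → dezir) add -ir.
So kew → kewir.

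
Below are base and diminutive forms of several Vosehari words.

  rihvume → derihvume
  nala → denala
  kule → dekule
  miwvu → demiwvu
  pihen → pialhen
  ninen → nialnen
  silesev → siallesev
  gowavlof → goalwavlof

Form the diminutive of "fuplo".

rihvume and pihen both have last vowel 'e' yet inflect differently (derihvume, pialhen), so the last vowel is not what conditions the rule; whether the stem ends in a vowel or a consonant is.
"fuplo" ends in a vowel. The stems ending in a vowel (rihvume → derihvume, nala → denala, kule → dekule) add the prefix de-.
So fuplo → defuplo.

defuplo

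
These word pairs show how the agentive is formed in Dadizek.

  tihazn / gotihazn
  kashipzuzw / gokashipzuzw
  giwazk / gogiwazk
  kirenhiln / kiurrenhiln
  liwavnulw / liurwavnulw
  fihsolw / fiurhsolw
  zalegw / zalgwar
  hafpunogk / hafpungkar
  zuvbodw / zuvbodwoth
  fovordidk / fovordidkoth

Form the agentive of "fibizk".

tihazn and kirenhiln both end in -n yet inflect differently (gotihazn, kiurrenhiln), so the final letter is not what conditions the rule; the second-to-last letter is.
"fibizk" has second-to-last letter 'z'. The stems whose second-to-last letter is 'z' (tihazn → gotihazn, kashipzuzw → gokashipzuzw, giwazk → gogiwazk) add the prefix go-.
The other patterns: stems whose second-to-last letter is 'l' insert -ur- after the first vowel; stems whose second-to-last letter is 'g' delete the last vowel and add -ar; stems whose second-to-last letter is 'd' add -oth.
So fibizk → gofibizk.

gofibizk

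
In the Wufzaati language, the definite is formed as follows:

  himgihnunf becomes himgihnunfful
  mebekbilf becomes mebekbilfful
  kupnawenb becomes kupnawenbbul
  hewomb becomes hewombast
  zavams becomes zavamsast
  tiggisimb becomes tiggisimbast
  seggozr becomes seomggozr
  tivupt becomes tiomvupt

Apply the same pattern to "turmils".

turmilssul

kupnawenb and hewomb both end in -b yet inflect differently (kupnawenbbul, hewombast), so the final letter is not what conditions the rule; the second-to-last letter is.
"turmils" has second-to-last letter 'l'. The one such stem in the data (mebekbilf → mebekbilfful) doubles the final consonant and adds -ul (as do himgihnunf, kupnawenb), so the same rule applies.
So turmils → turmilssul.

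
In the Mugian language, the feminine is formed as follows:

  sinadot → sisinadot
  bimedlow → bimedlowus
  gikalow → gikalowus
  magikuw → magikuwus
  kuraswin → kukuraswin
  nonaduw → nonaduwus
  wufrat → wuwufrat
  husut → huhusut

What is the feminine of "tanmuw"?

tanmuwus

"tanmuw" ends in -w. The stems ending in -w (magikuw → magikuwus, bimedlow → bimedlowus, gikalow → gikalowus) add -us.
So tanmuw → tanmuwus.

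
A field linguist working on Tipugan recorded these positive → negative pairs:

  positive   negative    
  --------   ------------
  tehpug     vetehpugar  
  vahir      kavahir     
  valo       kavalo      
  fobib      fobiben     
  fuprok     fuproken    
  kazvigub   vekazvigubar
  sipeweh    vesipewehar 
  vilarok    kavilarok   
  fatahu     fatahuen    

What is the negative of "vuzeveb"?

fuprok and vilarok both end in -k yet inflect differently (fuproken, kavilarok), so the final letter is not what conditions the rule; the first letter is.
"vuzeveb" begins with v-. The stems beginning with v- (valo → kavalo, vilarok → kavilarok, vahir → kavahir) add the prefix ka-.
The other patterns: stems beginning with f- add -en; stems beginning with k-, s- or t- add ve- … -ar around the stem.
So vuzeveb → kavuzeveb.

kavuzeveb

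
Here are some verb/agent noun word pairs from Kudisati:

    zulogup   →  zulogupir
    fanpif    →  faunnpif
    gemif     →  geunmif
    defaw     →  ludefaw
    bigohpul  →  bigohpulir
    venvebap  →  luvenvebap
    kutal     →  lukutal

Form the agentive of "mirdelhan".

lumirdelhan

"mirdelhan" has last vowel 'a'. The stems whose last vowel is 'a' (defaw → ludefaw, venvebap → luvenvebap, kutal → lukutal) add the prefix lu-.
The other patterns: stems whose last vowel is 'u' add -ir; stems whose last vowel is 'i' insert -un- after the first vowel.
So mirdelhan → lumirdelhan.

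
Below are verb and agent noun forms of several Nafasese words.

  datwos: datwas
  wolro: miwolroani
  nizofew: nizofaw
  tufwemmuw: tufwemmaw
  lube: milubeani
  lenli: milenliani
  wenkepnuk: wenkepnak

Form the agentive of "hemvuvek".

hemvuvak

"hemvuvek" ends in a consonant. The stems ending in a consonant (datwos → datwas, wenkepnuk → wenkepnak, nizofew → nizofaw) change the last vowel to 'a'.
The other pattern: stems ending in a vowel add mi- … -ani around the stem.
So hemvuvek → hemvuvak.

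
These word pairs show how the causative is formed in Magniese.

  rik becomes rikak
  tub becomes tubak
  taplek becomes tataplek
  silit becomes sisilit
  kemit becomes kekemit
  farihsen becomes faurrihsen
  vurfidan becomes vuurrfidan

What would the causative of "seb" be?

sebak

rik and taplek both end in -k yet inflect differently (rikak, tataplek), so the final letter is not what conditions the rule; the number of vowels is.
"seb" has 1 vowel. The stems with 1 vowel (rik → rikak, tub → tubak) add -ak.
The other patterns: stems with 2 vowels repeat the first consonant+vowel as a prefix; stems with 3 vowels insert -ur- after the first vowel.
So seb → sebak.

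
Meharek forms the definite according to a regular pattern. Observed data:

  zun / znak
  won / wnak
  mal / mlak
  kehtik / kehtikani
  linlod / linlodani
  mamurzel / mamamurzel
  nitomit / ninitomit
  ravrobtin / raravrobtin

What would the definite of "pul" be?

plak

mal and mamurzel both end in -l yet inflect differently (mlak, mamamurzel), so the final letter is not what conditions the rule; the number of vowels is.
"pul" has 1 vowel. The stems with 1 vowel (zun → znak, won → wnak, mal → mlak) delete the last vowel and add -ak.
The other patterns: stems with 2 vowels add -ani; stems with 3 vowels repeat the first consonant+vowel as a prefix.
So pul → plak.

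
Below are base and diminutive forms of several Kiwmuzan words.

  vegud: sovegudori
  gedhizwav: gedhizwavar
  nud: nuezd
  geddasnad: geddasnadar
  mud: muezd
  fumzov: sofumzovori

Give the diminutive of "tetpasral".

nud and vegud both end in -d yet inflect differently (nuezd, sovegudori), so the final letter is not what conditions the rule; the number of vowels is.
"tetpasral" has 3 vowels. The stems with 3 vowels (geddasnad → geddasnadar, gedhizwav → gedhizwavar) add -ar.
The other patterns: stems with 1 vowel insert -ez- after the first vowel; stems with 2 vowels add so- … -ori around the stem.
So tetpasral → tetpasralar.

tetpasralar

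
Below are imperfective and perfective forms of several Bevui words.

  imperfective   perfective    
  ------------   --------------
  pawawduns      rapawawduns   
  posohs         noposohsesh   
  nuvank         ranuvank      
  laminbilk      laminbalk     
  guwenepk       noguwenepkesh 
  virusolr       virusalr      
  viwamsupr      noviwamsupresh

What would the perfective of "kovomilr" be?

nuvank and laminbilk both end in -k yet inflect differently (ranuvank, laminbalk), so the final letter is not what conditions the rule; the second-to-last letter is.
"kovomilr" has second-to-last letter 'l'. The stems whose second-to-last letter is 'l' (virusolr → virusalr, laminbilk → laminbalk) change the last vowel to 'a'.
So kovomilr → kovomalr.

kovomalr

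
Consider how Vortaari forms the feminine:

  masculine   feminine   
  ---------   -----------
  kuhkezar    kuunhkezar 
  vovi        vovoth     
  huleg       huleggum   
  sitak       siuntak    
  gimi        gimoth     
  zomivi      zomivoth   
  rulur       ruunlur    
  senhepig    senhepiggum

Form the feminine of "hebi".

"hebi" ends in -i. The stems ending in -i (gimi → gimoth, vovi → vovoth, zomivi → zomivoth) drop the final letter and add -oth.
The other patterns: stems ending in -g double the final consonant and add -um; stems ending in -k or -r insert -un- after the first vowel.
So hebi → heboth.

heboth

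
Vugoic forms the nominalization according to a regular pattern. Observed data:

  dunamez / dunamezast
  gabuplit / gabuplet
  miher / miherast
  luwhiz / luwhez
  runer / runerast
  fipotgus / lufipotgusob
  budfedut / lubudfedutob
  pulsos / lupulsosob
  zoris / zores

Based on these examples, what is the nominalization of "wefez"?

wefezast

"wefez" has last vowel 'e'. The stems whose last vowel is 'e' (runer → runerast, miher → miherast, dunamez → dunamezast) add -ast.
The other patterns: stems whose last vowel is 'o' or 'u' add lu- … -ob around the stem; stems whose last vowel is 'i' change the last vowel to 'e'.
So wefez → wefezast.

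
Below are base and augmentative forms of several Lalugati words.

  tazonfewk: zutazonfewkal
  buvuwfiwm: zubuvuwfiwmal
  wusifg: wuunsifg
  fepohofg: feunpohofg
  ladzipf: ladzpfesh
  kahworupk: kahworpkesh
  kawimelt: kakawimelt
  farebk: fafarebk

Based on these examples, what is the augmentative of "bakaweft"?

baunkaweft

tazonfewk and kahworupk both end in -k yet inflect differently (zutazonfewkal, kahworpkesh), so the final letter is not what conditions the rule; the second-to-last letter is.
"bakaweft" has second-to-last letter 'f'. The stems whose second-to-last letter is 'f' (wusifg → wuunsifg, fepohofg → feunpohofg) insert -un- after the first vowel.
So bakaweft → baunkaweft.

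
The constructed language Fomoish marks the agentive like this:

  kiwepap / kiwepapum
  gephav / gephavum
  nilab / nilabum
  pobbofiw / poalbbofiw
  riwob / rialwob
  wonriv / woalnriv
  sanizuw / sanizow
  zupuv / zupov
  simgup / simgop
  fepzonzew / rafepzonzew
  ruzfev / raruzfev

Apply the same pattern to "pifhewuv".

nilab and riwob both end in -b yet inflect differently (nilabum, rialwob), so the final letter is not what conditions the rule; the last vowel is.
"pifhewuv" has last vowel 'u'. The stems whose last vowel is 'u' (sanizuw → sanizow, zupuv → zupov, simgup → simgop) change the last vowel to 'o'.
So pifhewuv → pifhewov.

pifhewov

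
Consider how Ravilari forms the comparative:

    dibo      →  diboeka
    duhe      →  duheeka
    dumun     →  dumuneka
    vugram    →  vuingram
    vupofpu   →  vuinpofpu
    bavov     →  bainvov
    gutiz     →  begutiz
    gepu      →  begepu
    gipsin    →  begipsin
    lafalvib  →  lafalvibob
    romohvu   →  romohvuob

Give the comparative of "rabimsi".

"rabimsi" begins with r-. The one such stem in the data (romohvu → romohvuob) adds -ob, so the same rule applies.
So rabimsi → rabimsiob.

rabimsiob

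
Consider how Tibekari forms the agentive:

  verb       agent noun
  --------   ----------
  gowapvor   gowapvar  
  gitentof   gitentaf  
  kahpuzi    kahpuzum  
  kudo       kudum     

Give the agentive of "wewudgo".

gowapvor and kudo both have last vowel 'o' yet inflect differently (gowapvar, kudum), so the last vowel is not what conditions the rule; whether the stem ends in a vowel or a consonant is.
"wewudgo" ends in a vowel. The stems ending in a vowel (kahpuzi → kahpuzum, kudo → kudum) drop the final letter and add -um.
So wewudgo → wewudgum.

wewudgum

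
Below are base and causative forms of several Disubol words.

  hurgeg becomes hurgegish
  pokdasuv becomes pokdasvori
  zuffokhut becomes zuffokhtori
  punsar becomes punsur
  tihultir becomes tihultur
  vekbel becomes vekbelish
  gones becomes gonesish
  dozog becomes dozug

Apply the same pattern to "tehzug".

tehzgori

hurgeg and dozog both end in -g yet inflect differently (hurgegish, dozug), so the final letter is not what conditions the rule; the last vowel is.
"tehzug" has last vowel 'u'. The stems whose last vowel is 'u' (pokdasuv → pokdasvori, zuffokhut → zuffokhtori) delete the last vowel and add -ori.
The other patterns: stems whose last vowel is 'e' add -ish; stems whose last vowel is 'a', 'i' or 'o' change the last vowel to 'u'.
So tehzug → tehzgori.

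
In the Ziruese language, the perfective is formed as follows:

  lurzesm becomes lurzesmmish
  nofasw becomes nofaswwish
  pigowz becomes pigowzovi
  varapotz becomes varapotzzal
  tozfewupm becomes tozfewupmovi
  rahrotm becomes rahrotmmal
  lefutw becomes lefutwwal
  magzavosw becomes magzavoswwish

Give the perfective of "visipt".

visiptovi

lurzesm and rahrotm both end in -m yet inflect differently (lurzesmmish, rahrotmmal), so the final letter is not what conditions the rule; the second-to-last letter is.
"visipt" has second-to-last letter 'p'. The one such stem in the data (tozfewupm → tozfewupmovi) adds -ovi, so the same rule applies.
So visipt → visiptovi.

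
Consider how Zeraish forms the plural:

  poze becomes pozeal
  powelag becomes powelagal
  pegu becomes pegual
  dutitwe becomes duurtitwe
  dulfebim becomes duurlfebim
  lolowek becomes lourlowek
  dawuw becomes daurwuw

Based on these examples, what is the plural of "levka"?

leurvka

poze and dutitwe both end in -e yet inflect differently (pozeal, duurtitwe), so the final letter is not what conditions the rule; the first letter is.
"levka" begins with l-. The one such stem in the data (lolowek → lourlowek) inserts -ur- after the first vowel (as do dutitwe, dulfebim), so the same rule applies.
The other pattern: stems beginning with p- add -al.
So levka → leurvka.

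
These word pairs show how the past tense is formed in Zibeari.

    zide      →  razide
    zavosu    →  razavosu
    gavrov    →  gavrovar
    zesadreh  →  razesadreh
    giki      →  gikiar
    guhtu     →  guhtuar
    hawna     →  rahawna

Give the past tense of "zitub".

razitub

guhtu and zavosu both end in -u yet inflect differently (guhtuar, razavosu), so the final letter is not what conditions the rule; the first letter is.
"zitub" begins with z-. The stems beginning with z- (zavosu → razavosu, zesadreh → razesadreh, zide → razide) add the prefix ra-.
The other pattern: stems beginning with g- add -ar.
So zitub → razitub.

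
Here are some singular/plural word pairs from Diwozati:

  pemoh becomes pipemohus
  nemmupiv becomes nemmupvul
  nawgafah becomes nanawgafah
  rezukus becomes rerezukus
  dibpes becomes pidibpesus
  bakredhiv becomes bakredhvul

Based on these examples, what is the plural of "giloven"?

pigilovenus

pemoh and nawgafah both end in -h yet inflect differently (pipemohus, nanawgafah), so the final letter is not what conditions the rule; the last vowel is.
"giloven" has last vowel 'e'. The one such stem in the data (dibpes → pidibpesus) adds pi- … -us around the stem, so the same rule applies.
The other patterns: stems whose last vowel is 'i' delete the last vowel and add -ul; stems whose last vowel is 'a' or 'u' repeat the first consonant+vowel as a prefix.
So giloven → pigilovenus.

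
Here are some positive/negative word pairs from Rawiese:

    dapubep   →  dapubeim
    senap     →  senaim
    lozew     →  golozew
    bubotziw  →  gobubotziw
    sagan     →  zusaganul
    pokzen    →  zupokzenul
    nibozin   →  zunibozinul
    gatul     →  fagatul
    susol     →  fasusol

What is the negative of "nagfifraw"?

gonagfifraw

dapubep and lozew both have last vowel 'e' yet inflect differently (dapubeim, golozew), so the last vowel is not what conditions the rule; the final letter is.
"nagfifraw" ends in -w. The stems ending in -w (lozew → golozew, bubotziw → gobubotziw) add the prefix go-.
So nagfifraw → gonagfifraw.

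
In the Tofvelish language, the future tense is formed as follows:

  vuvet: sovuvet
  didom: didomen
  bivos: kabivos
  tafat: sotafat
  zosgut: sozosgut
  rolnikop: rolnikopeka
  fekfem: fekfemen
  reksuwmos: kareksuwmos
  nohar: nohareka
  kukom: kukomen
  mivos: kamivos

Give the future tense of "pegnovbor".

pegnovboreka

vuvet and fekfem both have last vowel 'e' yet inflect differently (sovuvet, fekfemen), so the last vowel is not what conditions the rule; the final letter is.
"pegnovbor" ends in -r. The one such stem in the data (nohar → nohareka) adds -eka, so the same rule applies.
So pegnovbor → pegnovboreka.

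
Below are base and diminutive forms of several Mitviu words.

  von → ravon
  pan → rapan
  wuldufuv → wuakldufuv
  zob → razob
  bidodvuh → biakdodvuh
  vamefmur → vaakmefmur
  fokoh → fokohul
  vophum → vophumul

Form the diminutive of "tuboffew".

fokoh and bidodvuh both end in -h yet inflect differently (fokohul, biakdodvuh), so the final letter is not what conditions the rule; the number of vowels is.
"tuboffew" has 3 vowels. The stems with 3 vowels (vamefmur → vaakmefmur, wuldufuv → wuakldufuv, bidodvuh → biakdodvuh) insert -ak- after the first vowel.
The other patterns: stems with 1 vowel add the prefix ra-; stems with 2 vowels add -ul.
So tuboffew → tuakboffew.

tuakboffew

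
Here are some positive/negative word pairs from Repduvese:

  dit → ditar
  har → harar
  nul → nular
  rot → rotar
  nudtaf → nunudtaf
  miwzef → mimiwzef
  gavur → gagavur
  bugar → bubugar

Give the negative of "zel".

"zel" has 1 vowel. The stems with 1 vowel (dit → ditar, har → harar, nul → nular) add -ar.
So zel → zelar.

zelar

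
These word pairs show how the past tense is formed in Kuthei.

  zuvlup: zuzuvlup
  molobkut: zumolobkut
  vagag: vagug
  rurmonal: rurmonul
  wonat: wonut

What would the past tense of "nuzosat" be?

nuzosut

"nuzosat" has last vowel 'a'. The stems whose last vowel is 'a' (vagag → vagug, wonat → wonut, rurmonal → rurmonul) change the last vowel to 'u'.
So nuzosat → nuzosut.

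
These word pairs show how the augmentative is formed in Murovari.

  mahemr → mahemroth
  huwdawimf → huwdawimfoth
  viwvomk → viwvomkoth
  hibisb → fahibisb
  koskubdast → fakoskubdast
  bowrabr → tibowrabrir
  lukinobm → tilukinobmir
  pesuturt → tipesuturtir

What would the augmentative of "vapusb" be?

favapusb

mahemr and bowrabr both end in -r yet inflect differently (mahemroth, tibowrabrir), so the final letter is not what conditions the rule; the second-to-last letter is.
"vapusb" has second-to-last letter 's'. The stems whose second-to-last letter is 's' (hibisb → fahibisb, koskubdast → fakoskubdast) add the prefix fa-.
So vapusb → favapusb.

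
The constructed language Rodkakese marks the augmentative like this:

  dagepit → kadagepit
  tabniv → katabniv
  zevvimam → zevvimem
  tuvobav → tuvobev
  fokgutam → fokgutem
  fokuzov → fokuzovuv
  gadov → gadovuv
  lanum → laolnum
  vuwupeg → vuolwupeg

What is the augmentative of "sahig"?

kasahig

tabniv and tuvobav both end in -v yet inflect differently (katabniv, tuvobev), so the final letter is not what conditions the rule; the last vowel is.
"sahig" has last vowel 'i'. The stems whose last vowel is 'i' (dagepit → kadagepit, tabniv → katabniv) add the prefix ka-.
The other patterns: stems whose last vowel is 'a' change the last vowel to 'e'; stems whose last vowel is 'o' add -uv; stems whose last vowel is 'e' or 'u' insert -ol- after the first vowel.
So sahig → kasahig.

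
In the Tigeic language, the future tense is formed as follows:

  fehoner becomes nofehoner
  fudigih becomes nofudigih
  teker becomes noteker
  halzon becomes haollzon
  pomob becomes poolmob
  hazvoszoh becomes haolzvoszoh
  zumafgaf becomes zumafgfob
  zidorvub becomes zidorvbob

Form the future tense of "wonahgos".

woolnahgos

fudigih and hazvoszoh both end in -h yet inflect differently (nofudigih, haolzvoszoh), so the final letter is not what conditions the rule; the last vowel is.
"wonahgos" has last vowel 'o'. The stems whose last vowel is 'o' (halzon → haollzon, pomob → poolmob, hazvoszoh → haolzvoszoh) insert -ol- after the first vowel.
The other patterns: stems whose last vowel is 'e' or 'i' add the prefix no-; stems whose last vowel is 'a' or 'u' delete the last vowel and add -ob.
So wonahgos → woolnahgos.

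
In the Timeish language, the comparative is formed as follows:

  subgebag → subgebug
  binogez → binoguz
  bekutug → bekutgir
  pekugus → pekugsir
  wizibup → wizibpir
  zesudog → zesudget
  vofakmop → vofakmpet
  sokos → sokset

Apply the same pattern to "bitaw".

subgebag and bekutug both end in -g yet inflect differently (subgebug, bekutgir), so the final letter is not what conditions the rule; the last vowel is.
"bitaw" has last vowel 'a'. The one such stem in the data (subgebag → subgebug) changes the last vowel to 'u' (as does binogez), so the same rule applies.
The other patterns: stems whose last vowel is 'u' delete the last vowel and add -ir; stems whose last vowel is 'o' delete the last vowel and add -et.
So bitaw → bituw.

bituw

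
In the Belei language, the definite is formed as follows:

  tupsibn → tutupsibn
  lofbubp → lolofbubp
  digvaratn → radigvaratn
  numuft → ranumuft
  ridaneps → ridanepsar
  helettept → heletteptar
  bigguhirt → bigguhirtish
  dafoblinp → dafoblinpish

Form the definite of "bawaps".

"bawaps" has second-to-last letter 'p'. The stems whose second-to-last letter is 'p' (ridaneps → ridanepsar, helettept → heletteptar) add -ar.
The other patterns: stems whose second-to-last letter is 'b' repeat the first consonant+vowel as a prefix; stems whose second-to-last letter is 'f' or 't' add the prefix ra-; stems whose second-to-last letter is 'n' or 'r' add -ish.
So bawaps → bawapsar.

bawapsar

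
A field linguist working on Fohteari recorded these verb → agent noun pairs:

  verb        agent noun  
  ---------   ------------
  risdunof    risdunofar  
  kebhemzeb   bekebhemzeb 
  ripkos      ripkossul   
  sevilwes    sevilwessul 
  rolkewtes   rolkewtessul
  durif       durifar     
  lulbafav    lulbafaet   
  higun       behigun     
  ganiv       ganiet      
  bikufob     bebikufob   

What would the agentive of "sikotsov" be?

bikufob and ripkos both have last vowel 'o' yet inflect differently (bebikufob, ripkossul), so the last vowel is not what conditions the rule; the final letter is.
"sikotsov" ends in -v. The stems ending in -v (ganiv → ganiet, lulbafav → lulbafaet) drop the final letter and add -et.
The other patterns: stems ending in -b or -n add the prefix be-; stems ending in -s double the final consonant and add -ul; stems ending in -f add -ar.
So sikotsov → sikotsoet.

sikotsoet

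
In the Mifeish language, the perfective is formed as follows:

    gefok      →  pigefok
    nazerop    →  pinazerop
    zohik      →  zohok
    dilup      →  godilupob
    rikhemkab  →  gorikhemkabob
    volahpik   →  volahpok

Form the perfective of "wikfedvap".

gowikfedvapob

volahpik and gefok both end in -k yet inflect differently (volahpok, pigefok), so the final letter is not what conditions the rule; the last vowel is.
"wikfedvap" has last vowel 'a'. The one such stem in the data (rikhemkab → gorikhemkabob) adds go- … -ob around the stem, so the same rule applies.
The other patterns: stems whose last vowel is 'i' change the last vowel to 'o'; stems whose last vowel is 'o' add the prefix pi-.
So wikfedvap → gowikfedvapob.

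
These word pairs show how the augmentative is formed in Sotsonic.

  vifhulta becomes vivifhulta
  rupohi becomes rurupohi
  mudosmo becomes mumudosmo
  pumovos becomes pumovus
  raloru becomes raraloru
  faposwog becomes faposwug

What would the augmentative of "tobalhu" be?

totobalhu

"tobalhu" ends in a vowel. The stems ending in a vowel (vifhulta → vivifhulta, mudosmo → mumudosmo, raloru → raraloru) repeat the first consonant+vowel as a prefix.
The other pattern: stems ending in a consonant change the last vowel to 'u'.
So tobalhu → totobalhu.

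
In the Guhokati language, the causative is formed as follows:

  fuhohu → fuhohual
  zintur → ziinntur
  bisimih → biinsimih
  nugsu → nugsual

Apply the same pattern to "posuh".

zintur and fuhohu both have last vowel 'u' yet inflect differently (ziinntur, fuhohual), so the last vowel is not what conditions the rule; whether the stem ends in a vowel or a consonant is.
"posuh" ends in a consonant. The stems ending in a consonant (bisimih → biinsimih, zintur → ziinntur) insert -in- after the first vowel.
So posuh → poinsuh.

poinsuh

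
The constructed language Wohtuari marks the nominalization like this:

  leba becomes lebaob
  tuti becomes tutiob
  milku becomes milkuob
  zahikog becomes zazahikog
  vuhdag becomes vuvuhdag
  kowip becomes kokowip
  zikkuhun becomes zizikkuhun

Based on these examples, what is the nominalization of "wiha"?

wihaob

leba and vuhdag both have last vowel 'a' yet inflect differently (lebaob, vuvuhdag), so the last vowel is not what conditions the rule; whether the stem ends in a vowel or a consonant is.
"wiha" ends in a vowel. The stems ending in a vowel (leba → lebaob, tuti → tutiob, milku → milkuob) add -ob.
The other pattern: stems ending in a consonant repeat the first consonant+vowel as a prefix.
So wiha → wihaob.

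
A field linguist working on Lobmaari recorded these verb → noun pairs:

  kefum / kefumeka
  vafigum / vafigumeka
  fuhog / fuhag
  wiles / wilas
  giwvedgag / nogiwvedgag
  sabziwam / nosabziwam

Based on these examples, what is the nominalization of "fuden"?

fudan

"fuden" has last vowel 'e'. The one such stem in the data (wiles → wilas) changes the last vowel to 'a' (as does fuhog), so the same rule applies.
The other patterns: stems whose last vowel is 'u' add -eka; stems whose last vowel is 'a' add the prefix no-.
So fuden → fudan.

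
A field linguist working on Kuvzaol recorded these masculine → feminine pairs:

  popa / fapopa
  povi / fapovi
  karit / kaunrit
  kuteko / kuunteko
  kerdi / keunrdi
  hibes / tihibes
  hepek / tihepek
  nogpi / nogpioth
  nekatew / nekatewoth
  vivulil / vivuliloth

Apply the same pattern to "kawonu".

"kawonu" begins with k-. The stems beginning with k- (karit → kaunrit, kuteko → kuunteko, kerdi → keunrdi) insert -un- after the first vowel.
The other patterns: stems beginning with p- add the prefix fa-; stems beginning with h- add the prefix ti-; stems beginning with n- or v- add -oth.
So kawonu → kaunwonu.

kaunwonu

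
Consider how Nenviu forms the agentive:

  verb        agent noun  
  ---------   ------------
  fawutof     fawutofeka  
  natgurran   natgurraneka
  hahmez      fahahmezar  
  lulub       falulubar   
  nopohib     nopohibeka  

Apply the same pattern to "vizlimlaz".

nopohib and lulub both end in -b yet inflect differently (nopohibeka, falulubar), so the final letter is not what conditions the rule; the number of vowels is.
"vizlimlaz" has 3 vowels. The stems with 3 vowels (fawutof → fawutofeka, natgurran → natgurraneka, nopohib → nopohibeka) add -eka.
So vizlimlaz → vizlimlazeka.

vizlimlazeka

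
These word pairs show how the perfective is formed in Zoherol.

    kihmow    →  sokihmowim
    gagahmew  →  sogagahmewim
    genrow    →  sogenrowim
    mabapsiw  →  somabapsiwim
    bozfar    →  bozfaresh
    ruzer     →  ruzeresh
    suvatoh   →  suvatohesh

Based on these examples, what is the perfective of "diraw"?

gagahmew and ruzer both have last vowel 'e' yet inflect differently (sogagahmewim, ruzeresh), so the last vowel is not what conditions the rule; the final letter is.
"diraw" ends in -w. The stems ending in -w (kihmow → sokihmowim, gagahmew → sogagahmewim, genrow → sogenrowim) add so- … -im around the stem.
So diraw → sodirawim.

sodirawim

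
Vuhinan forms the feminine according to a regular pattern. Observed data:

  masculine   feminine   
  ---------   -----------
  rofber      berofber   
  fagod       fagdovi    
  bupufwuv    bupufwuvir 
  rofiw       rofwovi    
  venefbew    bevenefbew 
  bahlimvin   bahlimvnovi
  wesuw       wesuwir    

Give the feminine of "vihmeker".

bevihmeker

wesuw and venefbew both end in -w yet inflect differently (wesuwir, bevenefbew), so the final letter is not what conditions the rule; the last vowel is.
"vihmeker" has last vowel 'e'. The stems whose last vowel is 'e' (venefbew → bevenefbew, rofber → berofber) add the prefix be-.
So vihmeker → bevihmeker.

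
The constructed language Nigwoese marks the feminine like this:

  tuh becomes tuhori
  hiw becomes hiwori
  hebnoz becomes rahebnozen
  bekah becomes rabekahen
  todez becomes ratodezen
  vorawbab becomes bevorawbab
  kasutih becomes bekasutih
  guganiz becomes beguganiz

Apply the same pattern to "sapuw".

tuh and bekah both end in -h yet inflect differently (tuhori, rabekahen), so the final letter is not what conditions the rule; the number of vowels is.
"sapuw" has 2 vowels. The stems with 2 vowels (hebnoz → rahebnozen, bekah → rabekahen, todez → ratodezen) add ra- … -en around the stem.
The other patterns: stems with 1 vowel add -ori; stems with 3 vowels add the prefix be-.
So sapuw → rasapuwen.

rasapuwen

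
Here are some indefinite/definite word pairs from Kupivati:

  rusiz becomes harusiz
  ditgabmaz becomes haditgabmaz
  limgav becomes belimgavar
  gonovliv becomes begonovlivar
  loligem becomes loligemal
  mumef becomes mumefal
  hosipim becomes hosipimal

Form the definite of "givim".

ditgabmaz and limgav both have last vowel 'a' yet inflect differently (haditgabmaz, belimgavar), so the last vowel is not what conditions the rule; the final letter is.
"givim" ends in -m. The stems ending in -m (loligem → loligemal, hosipim → hosipimal) add -al.
So givim → givimal.

givimal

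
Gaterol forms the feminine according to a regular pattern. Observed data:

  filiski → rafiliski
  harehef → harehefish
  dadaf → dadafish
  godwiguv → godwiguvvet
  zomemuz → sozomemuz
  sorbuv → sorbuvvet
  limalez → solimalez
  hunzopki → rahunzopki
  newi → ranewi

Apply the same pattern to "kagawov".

godwiguv and zomemuz both have last vowel 'u' yet inflect differently (godwiguvvet, sozomemuz), so the last vowel is not what conditions the rule; the final letter is.
"kagawov" ends in -v. The stems ending in -v (godwiguv → godwiguvvet, sorbuv → sorbuvvet) double the final consonant and add -et.
The other patterns: stems ending in -i add the prefix ra-; stems ending in -z add the prefix so-; stems ending in -f add -ish.
So kagawov → kagawovvet.

kagawovvet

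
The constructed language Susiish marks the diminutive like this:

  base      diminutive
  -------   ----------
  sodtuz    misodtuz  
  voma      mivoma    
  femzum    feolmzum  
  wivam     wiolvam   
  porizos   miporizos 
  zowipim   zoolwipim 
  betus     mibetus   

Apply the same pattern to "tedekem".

"tedekem" ends in -m. The stems ending in -m (wivam → wiolvam, femzum → feolmzum, zowipim → zoolwipim) insert -ol- after the first vowel.
The other pattern: stems ending in -a, -s or -z add the prefix mi-.
So tedekem → teoldekem.

teoldekem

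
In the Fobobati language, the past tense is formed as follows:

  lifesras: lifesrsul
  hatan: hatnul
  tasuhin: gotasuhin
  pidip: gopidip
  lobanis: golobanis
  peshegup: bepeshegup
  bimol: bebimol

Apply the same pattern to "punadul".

hatan and tasuhin both end in -n yet inflect differently (hatnul, gotasuhin), so the final letter is not what conditions the rule; the last vowel is.
"punadul" has last vowel 'u'. The one such stem in the data (peshegup → bepeshegup) adds the prefix be-, so the same rule applies.
So punadul → bepunadul.

bepunadul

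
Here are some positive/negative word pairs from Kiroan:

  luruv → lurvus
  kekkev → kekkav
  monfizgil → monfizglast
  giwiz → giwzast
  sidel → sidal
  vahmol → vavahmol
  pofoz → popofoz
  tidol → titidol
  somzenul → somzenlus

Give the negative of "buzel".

pofoz and giwiz both end in -z yet inflect differently (popofoz, giwzast), so the final letter is not what conditions the rule; the last vowel is.
"buzel" has last vowel 'e'. The stems whose last vowel is 'e' (kekkev → kekkav, sidel → sidal) change the last vowel to 'a'.
The other patterns: stems whose last vowel is 'o' repeat the first consonant+vowel as a prefix; stems whose last vowel is 'i' delete the last vowel and add -ast; stems whose last vowel is 'u' delete the last vowel and add -us.
So buzel → buzal.

buzal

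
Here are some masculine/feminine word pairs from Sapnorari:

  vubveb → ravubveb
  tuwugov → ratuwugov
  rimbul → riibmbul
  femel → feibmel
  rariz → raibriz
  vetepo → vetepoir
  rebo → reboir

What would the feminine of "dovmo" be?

vubveb and femel both have last vowel 'e' yet inflect differently (ravubveb, feibmel), so the last vowel is not what conditions the rule; the final letter is.
"dovmo" ends in -o. The stems ending in -o (vetepo → vetepoir, rebo → reboir) add -ir.
The other patterns: stems ending in -b or -v add the prefix ra-; stems ending in -l or -z insert -ib- after the first vowel.
So dovmo → dovmoir.

dovmoir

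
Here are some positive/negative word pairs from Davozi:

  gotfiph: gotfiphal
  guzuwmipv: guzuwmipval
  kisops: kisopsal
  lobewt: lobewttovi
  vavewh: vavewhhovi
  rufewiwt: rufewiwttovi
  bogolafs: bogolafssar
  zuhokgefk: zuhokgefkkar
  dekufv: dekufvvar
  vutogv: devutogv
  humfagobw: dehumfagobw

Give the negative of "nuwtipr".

nuwtipral

gotfiph and vavewh both end in -h yet inflect differently (gotfiphal, vavewhhovi), so the final letter is not what conditions the rule; the second-to-last letter is.
"nuwtipr" has second-to-last letter 'p'. The stems whose second-to-last letter is 'p' (gotfiph → gotfiphal, guzuwmipv → guzuwmipval, kisops → kisopsal) add -al.
So nuwtipr → nuwtipral.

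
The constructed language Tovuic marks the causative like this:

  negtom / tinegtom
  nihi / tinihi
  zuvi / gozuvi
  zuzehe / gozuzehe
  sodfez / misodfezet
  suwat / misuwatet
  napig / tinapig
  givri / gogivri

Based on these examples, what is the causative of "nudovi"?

tinudovi

nihi and zuvi both end in -i yet inflect differently (tinihi, gozuvi), so the final letter is not what conditions the rule; the first letter is.
"nudovi" begins with n-. The stems beginning with n- (negtom → tinegtom, napig → tinapig, nihi → tinihi) add the prefix ti-.
So nudovi → tinudovi.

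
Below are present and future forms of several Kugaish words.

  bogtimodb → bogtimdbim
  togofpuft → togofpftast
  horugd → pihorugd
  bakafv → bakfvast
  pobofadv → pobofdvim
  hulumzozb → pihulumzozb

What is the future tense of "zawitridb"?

zawitrdbim

bakafv and pobofadv both end in -v yet inflect differently (bakfvast, pobofdvim), so the final letter is not what conditions the rule; the second-to-last letter is.
"zawitridb" has second-to-last letter 'd'. The stems whose second-to-last letter is 'd' (pobofadv → pobofdvim, bogtimodb → bogtimdbim) delete the last vowel and add -im.
The other patterns: stems whose second-to-last letter is 'f' delete the last vowel and add -ast; stems whose second-to-last letter is 'g' or 'z' add the prefix pi-.
So zawitridb → zawitrdbim.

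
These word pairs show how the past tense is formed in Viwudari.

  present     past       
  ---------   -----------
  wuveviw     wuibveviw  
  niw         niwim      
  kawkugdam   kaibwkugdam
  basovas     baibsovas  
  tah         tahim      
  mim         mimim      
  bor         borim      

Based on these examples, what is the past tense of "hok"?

wuveviw and niw both end in -w yet inflect differently (wuibveviw, niwim), so the final letter is not what conditions the rule; the number of vowels is.
"hok" has 1 vowel. The stems with 1 vowel (niw → niwim, bor → borim, mim → mimim) add -im.
The other pattern: stems with 3 vowels insert -ib- after the first vowel.
So hok → hokim.

hokim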